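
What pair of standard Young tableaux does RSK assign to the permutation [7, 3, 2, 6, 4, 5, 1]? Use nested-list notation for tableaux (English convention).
Insert each entry of the permutation into P by Schensted row insertion, recording in Q the position of each new cell.

Insert 7: appended to row 1. P = [[7]], Q = [[1]].
Insert 3: 3 bumps 7 from row 1; 7 starts row 2. P = [[3], [7]], Q = [[1], [2]].
Insert 2: 2 bumps 3 from row 1; 3 bumps 7 from row 2; 7 starts row 3. P = [[2], [3], [7]], Q = [[1], [2], [3]].
Insert 6: appended to row 1. P = [[2, 6], [3], [7]], Q = [[1, 4], [2], [3]].
Insert 4: 4 bumps 6 from row 1; 6 appends to row 2. P = [[2, 4], [3, 6], [7]], Q = [[1, 4], [2, 5], [3]].
Insert 5: appended to row 1. P = [[2, 4, 5], [3, 6], [7]], Q = [[1, 4, 6], [2, 5], [3]].
Insert 1: 1 bumps 2 from row 1; 2 bumps 3 from row 2; 3 bumps 7 from row 3; 7 starts row 4. P = [[1, 4, 5], [2, 6], [3], [7]], Q = [[1, 4, 6], [2, 5], [3], [7]].

So P = [[1, 4, 5], [2, 6], [3], [7]], Q = [[1, 4, 6], [2, 5], [3], [7]].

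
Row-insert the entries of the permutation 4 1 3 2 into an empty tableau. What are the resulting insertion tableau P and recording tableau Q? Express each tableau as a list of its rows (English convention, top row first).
P = [[1, 2], [3], [4]], Q = [[1, 3], [2], [4]]

Insert each entry of the permutation into P by Schensted row insertion, recording in Q the position of each new cell.

Insert 4: appended to row 1. P = [[4]].
Insert 1: 1 bumps 4 from row 1; 4 starts row 2. P = [[1], [4]].
Insert 3: appended to row 1. P = [[1, 3], [4]].
Insert 2: 2 bumps 3 from row 1; 3 bumps 4 from row 2; 4 starts row 3. P = [[1, 2], [3], [4]].

So P = [[1, 2], [3], [4]], Q = [[1, 3], [2], [4]].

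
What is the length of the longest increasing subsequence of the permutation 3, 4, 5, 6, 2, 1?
4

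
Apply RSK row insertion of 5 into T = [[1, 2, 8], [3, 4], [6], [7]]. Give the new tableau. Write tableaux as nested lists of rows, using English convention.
In row 1, 5 replaces 8 (the leftmost entry greater than 5); 8 is bumped to row 2. 8 is appended to row 2. The new tableau is [[1, 2, 5], [3, 4, 8], [6], [7]].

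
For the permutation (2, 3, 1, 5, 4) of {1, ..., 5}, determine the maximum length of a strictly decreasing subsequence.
2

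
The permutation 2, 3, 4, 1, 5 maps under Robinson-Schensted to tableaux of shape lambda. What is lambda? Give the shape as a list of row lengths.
Row-insert each entry into an empty tableau.

After inserting 2: P = [[2]].
After inserting 3: P = [[2, 3]].
After inserting 4: P = [[2, 3, 4]].
After inserting 1: P = [[1, 3, 4], [2]].
After inserting 5: P = [[1, 3, 4, 5], [2]].

The final insertion tableau P = [[1, 3, 4, 5], [2]] has shape [4, 1].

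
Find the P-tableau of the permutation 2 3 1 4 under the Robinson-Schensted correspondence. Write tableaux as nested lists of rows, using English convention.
After inserting 2: P = [[2]].
After inserting 3: P = [[2, 3]].
After inserting 1: P = [[1, 3], [2]].
After inserting 4: P = [[1, 3, 4], [2]].

So P = [[1, 3, 4], [2]].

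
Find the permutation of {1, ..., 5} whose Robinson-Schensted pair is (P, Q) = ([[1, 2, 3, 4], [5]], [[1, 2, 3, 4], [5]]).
1 2 3 5 4

Reverse the RSK construction: for i from n down to 1, find the cell of Q containing i, remove the entry at that cell from P, and reverse-bump it up through P; the value ejected from row 1 is w(i).

Step i=5: Q has 5 at row 2, column 1; remove 5 from row 2 of P and reverse-bump: 5 enters row 1 and ejects 4. So w(5) = 4. P is now [[1, 2, 3, 5]].
Step i=4: Q has 4 at row 1, column 4; remove that cell from P, ejecting 5. So w(4) = 5. P is now [[1, 2, 3]].
Step i=3: Q has 3 at row 1, column 3; remove that cell from P, ejecting 3. So w(3) = 3. P is now [[1, 2]].
Step i=2: Q has 2 at row 1, column 2; remove that cell from P, ejecting 2. So w(2) = 2. P is now [[1]].
Step i=1: Q has 1 at row 1, column 1; remove that cell from P, ejecting 1. So w(1) = 1. P is now [].

So w = 1 2 3 5 4.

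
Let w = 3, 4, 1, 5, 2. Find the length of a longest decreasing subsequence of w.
2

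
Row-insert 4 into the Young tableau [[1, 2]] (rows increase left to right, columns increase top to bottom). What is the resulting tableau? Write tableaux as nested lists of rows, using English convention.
4 is larger than every entry of row 1, so it is appended to row 1. The new tableau is [[1, 2, 4]].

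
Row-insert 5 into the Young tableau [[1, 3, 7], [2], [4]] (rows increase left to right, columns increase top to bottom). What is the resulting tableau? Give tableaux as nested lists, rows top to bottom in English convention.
[[1, 3, 5], [2, 7], [4]]

In row 1, 5 replaces 7 (the leftmost entry greater than 5); 7 is bumped to row 2. 7 is appended to row 2. The new tableau is [[1, 3, 5], [2, 7], [4]].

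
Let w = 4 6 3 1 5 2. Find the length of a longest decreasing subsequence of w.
3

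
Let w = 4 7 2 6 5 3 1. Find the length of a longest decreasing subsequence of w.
5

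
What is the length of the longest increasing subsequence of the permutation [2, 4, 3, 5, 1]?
3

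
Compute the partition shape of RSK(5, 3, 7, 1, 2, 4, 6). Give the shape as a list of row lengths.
RSK row insertion gives P = [[1, 2, 4, 6], [3, 7], [5]], which has shape [4, 2, 1].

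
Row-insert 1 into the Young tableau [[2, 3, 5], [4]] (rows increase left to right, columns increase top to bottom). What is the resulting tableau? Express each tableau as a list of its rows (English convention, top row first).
[[1, 3, 5], [2], [4]]

In row 1, 1 replaces 2 (the leftmost entry greater than 1); 2 is bumped to row 2. In row 2, 2 replaces 4 (the leftmost entry greater than 2); 4 is bumped to row 3. 4 starts a new row 3. The new tableau is [[1, 3, 5], [2], [4]].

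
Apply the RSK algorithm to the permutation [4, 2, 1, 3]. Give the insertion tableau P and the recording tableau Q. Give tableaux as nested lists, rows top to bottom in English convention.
Insert each entry of the permutation into P by Schensted row insertion, recording in Q the position of each new cell.

Insert 4: appended to row 1. P = [[4]], Q = [[1]].
Insert 2: 2 bumps 4 from row 1; 4 starts row 2. P = [[2], [4]], Q = [[1], [2]].
Insert 1: 1 bumps 2 from row 1; 2 bumps 4 from row 2; 4 starts row 3. P = [[1], [2], [4]], Q = [[1], [2], [3]].
Insert 3: appended to row 1. P = [[1, 3], [2], [4]], Q = [[1, 4], [2], [3]].

So P = [[1, 3], [2], [4]], Q = [[1, 4], [2], [3]].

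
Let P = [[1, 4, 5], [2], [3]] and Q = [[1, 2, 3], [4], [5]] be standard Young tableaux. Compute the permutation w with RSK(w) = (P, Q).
3 4 5 2 1

Reverse RSK: for i = n, n-1, ..., 1, locate i in Q, remove the corresponding corner cell from P, and reverse-bump its entry up through P; the value ejected from row 1 is w(i).

So w = 3 4 5 2 1.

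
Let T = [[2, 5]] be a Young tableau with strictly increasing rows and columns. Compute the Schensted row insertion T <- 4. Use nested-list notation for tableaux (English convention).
In row 1, 4 replaces 5 (the leftmost entry greater than 4); 5 is bumped to row 2. 5 starts a new row 2. The new tableau is [[2, 4], [5]].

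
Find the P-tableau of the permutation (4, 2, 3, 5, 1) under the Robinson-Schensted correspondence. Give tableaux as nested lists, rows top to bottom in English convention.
Insert 4: appended to row 1. P = [[4]].
Insert 2: 2 bumps 4 from row 1; 4 starts row 2. P = [[2], [4]].
Insert 3: appended to row 1. P = [[2, 3], [4]].
Insert 5: appended to row 1. P = [[2, 3, 5], [4]].
Insert 1: 1 bumps 2 from row 1; 2 bumps 4 from row 2; 4 starts row 3. P = [[1, 3, 5], [2], [4]].

So P = [[1, 3, 5], [2], [4]].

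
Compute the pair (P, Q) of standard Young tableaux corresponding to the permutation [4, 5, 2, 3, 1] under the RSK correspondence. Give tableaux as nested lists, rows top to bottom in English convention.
Insert each entry of the permutation into P by Schensted row insertion, recording in Q the position of each new cell.

Insert 4: appended to row 1. P = [[4]].
Insert 5: appended to row 1. P = [[4, 5]].
Insert 2: 2 bumps 4 from row 1; 4 starts row 2. P = [[2, 5], [4]].
Insert 3: 3 bumps 5 from row 1; 5 appends to row 2. P = [[2, 3], [4, 5]].
Insert 1: 1 bumps 2 from row 1; 2 bumps 4 from row 2; 4 starts row 3. P = [[1, 3], [2, 5], [4]].

So P = [[1, 3], [2, 5], [4]], Q = [[1, 2], [3, 4], [5]].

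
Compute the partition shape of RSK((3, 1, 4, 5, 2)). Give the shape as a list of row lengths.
Row-insert each entry into an empty tableau.

After inserting 3: P = [[3]].
After inserting 1: P = [[1], [3]].
After inserting 4: P = [[1, 4], [3]].
After inserting 5: P = [[1, 4, 5], [3]].
After inserting 2: P = [[1, 2, 5], [3, 4]].

The final insertion tableau P = [[1, 2, 5], [3, 4]] has shape [3, 2].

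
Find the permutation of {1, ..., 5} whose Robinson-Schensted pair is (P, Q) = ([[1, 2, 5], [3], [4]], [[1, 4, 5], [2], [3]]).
Reverse the RSK construction: for i from n down to 1, find the cell of Q containing i, remove the entry at that cell from P, and reverse-bump it up through P; the value ejected from row 1 is w(i).

Step i=5: Q has 5 at row 1, column 3; remove that cell from P, ejecting 5. So w(5) = 5. P is now [[1, 2], [3], [4]].
Step i=4: Q has 4 at row 1, column 2; remove that cell from P, ejecting 2. So w(4) = 2. P is now [[1], [3], [4]].
Step i=3: Q has 3 at row 3, column 1; remove 4 from row 3 of P and reverse-bump: 4 enters row 2 and ejects 3; 3 enters row 1 and ejects 1. So w(3) = 1. P is now [[3], [4]].
Step i=2: Q has 2 at row 2, column 1; remove 4 from row 2 of P and reverse-bump: 4 enters row 1 and ejects 3. So w(2) = 3. P is now [[4]].
Step i=1: Q has 1 at row 1, column 1; remove that cell from P, ejecting 4. So w(1) = 4. P is now [].

So w = 4 3 1 2 5.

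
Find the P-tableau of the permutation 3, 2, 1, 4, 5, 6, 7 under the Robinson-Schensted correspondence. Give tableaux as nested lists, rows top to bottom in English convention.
Insert 3: appended to row 1. P = [[3]].
Insert 2: 2 bumps 3 from row 1; 3 starts row 2. P = [[2], [3]].
Insert 1: 1 bumps 2 from row 1; 2 bumps 3 from row 2; 3 starts row 3. P = [[1], [2], [3]].
Insert 4: appended to row 1. P = [[1, 4], [2], [3]].
Insert 5: appended to row 1. P = [[1, 4, 5], [2], [3]].
Insert 6: appended to row 1. P = [[1, 4, 5, 6], [2], [3]].
Insert 7: appended to row 1. P = [[1, 4, 5, 6, 7], [2], [3]].

So P = [[1, 4, 5, 6, 7], [2], [3]].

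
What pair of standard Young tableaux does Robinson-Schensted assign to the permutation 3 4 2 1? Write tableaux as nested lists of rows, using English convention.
P = [[1, 4], [2], [3]], Q = [[1, 2], [3], [4]]

Insert each entry of the permutation into P by Schensted row insertion, recording in Q the position of each new cell.

Insert 3: appended to row 1. P = [[3]].
Insert 4: appended to row 1. P = [[3, 4]].
Insert 2: 2 bumps 3 from row 1; 3 starts row 2. P = [[2, 4], [3]].
Insert 1: 1 bumps 2 from row 1; 2 bumps 3 from row 2; 3 starts row 3. P = [[1, 4], [2], [3]].

So P = [[1, 4], [2], [3]], Q = [[1, 2], [3], [4]].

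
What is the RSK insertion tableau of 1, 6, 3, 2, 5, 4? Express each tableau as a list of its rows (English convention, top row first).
After inserting 1: P = [[1]].
After inserting 6: P = [[1, 6]].
After inserting 3: P = [[1, 3], [6]].
After inserting 2: P = [[1, 2], [3], [6]].
After inserting 5: P = [[1, 2, 5], [3], [6]].
After inserting 4: P = [[1, 2, 4], [3, 5], [6]].

So P = [[1, 2, 4], [3, 5], [6]].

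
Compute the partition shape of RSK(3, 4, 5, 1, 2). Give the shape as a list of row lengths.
Row-insert each entry into an empty tableau.

After inserting 3: P = [[3]].
After inserting 4: P = [[3, 4]].
After inserting 5: P = [[3, 4, 5]].
After inserting 1: P = [[1, 4, 5], [3]].
After inserting 2: P = [[1, 2, 5], [3, 4]].

The final insertion tableau P = [[1, 2, 5], [3, 4]] has shape [3, 2].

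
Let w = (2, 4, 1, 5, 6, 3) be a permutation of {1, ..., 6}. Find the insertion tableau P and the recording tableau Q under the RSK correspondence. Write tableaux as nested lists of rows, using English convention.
Insert each entry of the permutation into P by Schensted row insertion, recording in Q the position of each new cell.

Insert 2: appended to row 1. P = [[2]].
Insert 4: appended to row 1. P = [[2, 4]].
Insert 1: 1 bumps 2 from row 1; 2 starts row 2. P = [[1, 4], [2]].
Insert 5: appended to row 1. P = [[1, 4, 5], [2]].
Insert 6: appended to row 1. P = [[1, 4, 5, 6], [2]].
Insert 3: 3 bumps 4 from row 1; 4 appends to row 2. P = [[1, 3, 5, 6], [2, 4]].

So P = [[1, 3, 5, 6], [2, 4]], Q = [[1, 2, 4, 5], [3, 6]].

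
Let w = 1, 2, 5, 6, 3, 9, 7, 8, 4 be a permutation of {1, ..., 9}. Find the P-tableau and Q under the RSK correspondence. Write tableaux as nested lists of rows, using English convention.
Insert each entry of the permutation into P by Schensted row insertion, recording in Q the position of each new cell.

Insert 1: appended to row 1. P = [[1]].
Insert 2: appended to row 1. P = [[1, 2]].
Insert 5: appended to row 1. P = [[1, 2, 5]].
Insert 6: appended to row 1. P = [[1, 2, 5, 6]].
Insert 3: 3 bumps 5 from row 1; 5 starts row 2. P = [[1, 2, 3, 6], [5]].
Insert 9: appended to row 1. P = [[1, 2, 3, 6, 9], [5]].
Insert 7: 7 bumps 9 from row 1; 9 appends to row 2. P = [[1, 2, 3, 6, 7], [5, 9]].
Insert 8: appended to row 1. P = [[1, 2, 3, 6, 7, 8], [5, 9]].
Insert 4: 4 bumps 6 from row 1; 6 bumps 9 from row 2; 9 starts row 3. P = [[1, 2, 3, 4, 7, 8], [5, 6], [9]].

So P = [[1, 2, 3, 4, 7, 8], [5, 6], [9]], Q = [[1, 2, 3, 4, 6, 8], [5, 7], [9]].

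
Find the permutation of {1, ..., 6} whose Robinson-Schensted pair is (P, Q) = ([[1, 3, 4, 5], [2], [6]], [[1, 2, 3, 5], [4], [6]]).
Reverse RSK: for i = n, n-1, ..., 1, locate i in Q, remove the corresponding corner cell from P, and reverse-bump its entry up through P; the value ejected from row 1 is w(i).

So w = 2 3 6 4 5 1.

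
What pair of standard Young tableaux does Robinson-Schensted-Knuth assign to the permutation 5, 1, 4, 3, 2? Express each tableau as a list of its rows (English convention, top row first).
Insert each entry of the permutation into P by Schensted row insertion, recording in Q the position of each new cell.

After inserting 5: P = [[5]].
After inserting 1: P = [[1], [5]].
After inserting 4: P = [[1, 4], [5]].
After inserting 3: P = [[1, 3], [4], [5]].
After inserting 2: P = [[1, 2], [3], [4], [5]].

So P = [[1, 2], [3], [4], [5]], Q = [[1, 3], [2], [4], [5]].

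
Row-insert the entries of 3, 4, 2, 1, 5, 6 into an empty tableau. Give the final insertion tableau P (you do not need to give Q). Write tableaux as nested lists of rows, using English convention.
P = [[1, 4, 5, 6], [2], [3]]

Insert 3: appended to row 1. P = [[3]].
Insert 4: appended to row 1. P = [[3, 4]].
Insert 2: 2 bumps 3 from row 1; 3 starts row 2. P = [[2, 4], [3]].
Insert 1: 1 bumps 2 from row 1; 2 bumps 3 from row 2; 3 starts row 3. P = [[1, 4], [2], [3]].
Insert 5: appended to row 1. P = [[1, 4, 5], [2], [3]].
Insert 6: appended to row 1. P = [[1, 4, 5, 6], [2], [3]].

So P = [[1, 4, 5, 6], [2], [3]].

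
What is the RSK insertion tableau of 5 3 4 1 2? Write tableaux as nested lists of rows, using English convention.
P = [[1, 2], [3, 4], [5]]

Insert 5: appended to row 1. P = [[5]].
Insert 3: 3 bumps 5 from row 1; 5 starts row 2. P = [[3], [5]].
Insert 4: appended to row 1. P = [[3, 4], [5]].
Insert 1: 1 bumps 3 from row 1; 3 bumps 5 from row 2; 5 starts row 3. P = [[1, 4], [3], [5]].
Insert 2: 2 bumps 4 from row 1; 4 appends to row 2. P = [[1, 2], [3, 4], [5]].

So P = [[1, 2], [3, 4], [5]].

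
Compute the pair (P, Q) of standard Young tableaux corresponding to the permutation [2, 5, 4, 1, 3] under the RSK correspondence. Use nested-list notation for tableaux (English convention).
P = [[1, 3], [2, 4], [5]], Q = [[1, 2], [3, 5], [4]]

Insert each entry of the permutation into P by Schensted row insertion, recording in Q the position of each new cell.

Insert 2: appended to row 1. P = [[2]], Q = [[1]].
Insert 5: appended to row 1. P = [[2, 5]], Q = [[1, 2]].
Insert 4: 4 bumps 5 from row 1; 5 starts row 2. P = [[2, 4], [5]], Q = [[1, 2], [3]].
Insert 1: 1 bumps 2 from row 1; 2 bumps 5 from row 2; 5 starts row 3. P = [[1, 4], [2], [5]], Q = [[1, 2], [3], [4]].
Insert 3: 3 bumps 4 from row 1; 4 appends to row 2. P = [[1, 3], [2, 4], [5]], Q = [[1, 2], [3, 5], [4]].

So P = [[1, 3], [2, 4], [5]], Q = [[1, 2], [3, 5], [4]].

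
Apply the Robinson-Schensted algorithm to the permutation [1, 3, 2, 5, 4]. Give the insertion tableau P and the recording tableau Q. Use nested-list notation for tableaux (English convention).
Insert each entry of the permutation into P by Schensted row insertion, recording in Q the position of each new cell.

After inserting 1: P = [[1]].
After inserting 3: P = [[1, 3]].
After inserting 2: P = [[1, 2], [3]].
After inserting 5: P = [[1, 2, 5], [3]].
After inserting 4: P = [[1, 2, 4], [3, 5]].

So P = [[1, 2, 4], [3, 5]], Q = [[1, 2, 4], [3, 5]].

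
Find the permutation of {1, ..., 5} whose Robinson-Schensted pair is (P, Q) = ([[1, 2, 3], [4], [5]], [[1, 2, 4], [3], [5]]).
Reverse the RSK construction: for i from n down to 1, find the cell of Q containing i, remove the entry at that cell from P, and reverse-bump it up through P; the value ejected from row 1 is w(i).

Step i=5: Q has 5 at row 3, column 1; remove 5 from row 3 of P and reverse-bump: 5 enters row 2 and ejects 4; 4 enters row 1 and ejects 3. So w(5) = 3. P is now [[1, 2, 4], [5]].
Step i=4: Q has 4 at row 1, column 3; remove that cell from P, ejecting 4. So w(4) = 4. P is now [[1, 2], [5]].
Step i=3: Q has 3 at row 2, column 1; remove 5 from row 2 of P and reverse-bump: 5 enters row 1 and ejects 2. So w(3) = 2. P is now [[1, 5]].
Step i=2: Q has 2 at row 1, column 2; remove that cell from P, ejecting 5. So w(2) = 5. P is now [[1]].
Step i=1: Q has 1 at row 1, column 1; remove that cell from P, ejecting 1. So w(1) = 1. P is now [].

So w = 1 5 2 4 3.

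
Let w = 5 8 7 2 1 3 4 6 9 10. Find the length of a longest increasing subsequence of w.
6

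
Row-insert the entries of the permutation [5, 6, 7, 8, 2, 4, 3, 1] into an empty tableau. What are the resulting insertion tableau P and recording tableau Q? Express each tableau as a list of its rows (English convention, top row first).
P = [[1, 3, 7, 8], [2, 6], [4], [5]], Q = [[1, 2, 3, 4], [5, 6], [7], [8]]

Insert each entry of the permutation into P by Schensted row insertion, recording in Q the position of each new cell.

Insert 5: appended to row 1. P = [[5]].
Insert 6: appended to row 1. P = [[5, 6]].
Insert 7: appended to row 1. P = [[5, 6, 7]].
Insert 8: appended to row 1. P = [[5, 6, 7, 8]].
Insert 2: 2 bumps 5 from row 1; 5 starts row 2. P = [[2, 6, 7, 8], [5]].
Insert 4: 4 bumps 6 from row 1; 6 appends to row 2. P = [[2, 4, 7, 8], [5, 6]].
Insert 3: 3 bumps 4 from row 1; 4 bumps 5 from row 2; 5 starts row 3. P = [[2, 3, 7, 8], [4, 6], [5]].
Insert 1: 1 bumps 2 from row 1; 2 bumps 4 from row 2; 4 bumps 5 from row 3; 5 starts row 4. P = [[1, 3, 7, 8], [2, 6], [4], [5]].

So P = [[1, 3, 7, 8], [2, 6], [4], [5]], Q = [[1, 2, 3, 4], [5, 6], [7], [8]].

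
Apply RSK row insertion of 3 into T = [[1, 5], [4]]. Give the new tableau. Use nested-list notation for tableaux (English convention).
In row 1, 3 replaces 5 (the leftmost entry greater than 3); 5 is bumped to row 2. 5 is appended to row 2. The new tableau is [[1, 3], [4, 5]].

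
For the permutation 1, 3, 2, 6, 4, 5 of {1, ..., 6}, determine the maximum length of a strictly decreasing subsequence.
2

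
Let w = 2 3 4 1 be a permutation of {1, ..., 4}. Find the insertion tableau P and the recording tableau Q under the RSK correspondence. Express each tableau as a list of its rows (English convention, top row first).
Insert each entry of the permutation into P by Schensted row insertion, recording in Q the position of each new cell.

Insert 2: appended to row 1. P = [[2]].
Insert 3: appended to row 1. P = [[2, 3]].
Insert 4: appended to row 1. P = [[2, 3, 4]].
Insert 1: 1 bumps 2 from row 1; 2 starts row 2. P = [[1, 3, 4], [2]].

So P = [[1, 3, 4], [2]], Q = [[1, 2, 3], [4]].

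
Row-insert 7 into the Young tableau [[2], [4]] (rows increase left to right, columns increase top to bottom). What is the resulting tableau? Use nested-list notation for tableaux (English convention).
7 is larger than every entry of row 1, so it is appended to row 1. The new tableau is [[2, 7], [4]].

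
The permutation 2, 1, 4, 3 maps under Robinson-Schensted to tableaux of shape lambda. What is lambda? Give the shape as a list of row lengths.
Row-insert each entry into an empty tableau.

After inserting 2: P = [[2]].
After inserting 1: P = [[1], [2]].
After inserting 4: P = [[1, 4], [2]].
After inserting 3: P = [[1, 3], [2, 4]].

The final insertion tableau P = [[1, 3], [2, 4]] has shape [2, 2].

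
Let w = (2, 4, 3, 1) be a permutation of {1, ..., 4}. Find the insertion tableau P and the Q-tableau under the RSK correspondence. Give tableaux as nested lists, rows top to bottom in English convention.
P = [[1, 3], [2], [4]], Q = [[1, 2], [3], [4]]

Insert each entry of the permutation into P by Schensted row insertion, recording in Q the position of each new cell.

After inserting 2: P = [[2]].
After inserting 4: P = [[2, 4]].
After inserting 3: P = [[2, 3], [4]].
After inserting 1: P = [[1, 3], [2], [4]].

So P = [[1, 3], [2], [4]], Q = [[1, 2], [3], [4]].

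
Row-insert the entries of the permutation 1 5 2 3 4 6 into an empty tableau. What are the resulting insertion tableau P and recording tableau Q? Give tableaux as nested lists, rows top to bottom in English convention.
Insert each entry of the permutation into P by Schensted row insertion, recording in Q the position of each new cell.

Insert 1: appended to row 1. P = [[1]].
Insert 5: appended to row 1. P = [[1, 5]].
Insert 2: 2 bumps 5 from row 1; 5 starts row 2. P = [[1, 2], [5]].
Insert 3: appended to row 1. P = [[1, 2, 3], [5]].
Insert 4: appended to row 1. P = [[1, 2, 3, 4], [5]].
Insert 6: appended to row 1. P = [[1, 2, 3, 4, 6], [5]].

So P = [[1, 2, 3, 4, 6], [5]], Q = [[1, 2, 4, 5, 6], [3]].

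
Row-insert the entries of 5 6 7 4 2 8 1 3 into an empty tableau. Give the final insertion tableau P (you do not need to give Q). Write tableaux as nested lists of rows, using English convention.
P = [[1, 3, 7, 8], [2, 6], [4], [5]]

Insert 5: appended to row 1. P = [[5]].
Insert 6: appended to row 1. P = [[5, 6]].
Insert 7: appended to row 1. P = [[5, 6, 7]].
Insert 4: 4 bumps 5 from row 1; 5 starts row 2. P = [[4, 6, 7], [5]].
Insert 2: 2 bumps 4 from row 1; 4 bumps 5 from row 2; 5 starts row 3. P = [[2, 6, 7], [4], [5]].
Insert 8: appended to row 1. P = [[2, 6, 7, 8], [4], [5]].
Insert 1: 1 bumps 2 from row 1; 2 bumps 4 from row 2; 4 bumps 5 from row 3; 5 starts row 4. P = [[1, 6, 7, 8], [2], [4], [5]].
Insert 3: 3 bumps 6 from row 1; 6 appends to row 2. P = [[1, 3, 7, 8], [2, 6], [4], [5]].

So P = [[1, 3, 7, 8], [2, 6], [4], [5]].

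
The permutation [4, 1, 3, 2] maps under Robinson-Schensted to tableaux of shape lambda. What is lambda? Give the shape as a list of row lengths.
[2, 1, 1]

Row-insert each entry into an empty tableau.

After inserting 4: P = [[4]].
After inserting 1: P = [[1], [4]].
After inserting 3: P = [[1, 3], [4]].
After inserting 2: P = [[1, 2], [3], [4]].

The final insertion tableau P = [[1, 2], [3], [4]] has shape [2, 1, 1].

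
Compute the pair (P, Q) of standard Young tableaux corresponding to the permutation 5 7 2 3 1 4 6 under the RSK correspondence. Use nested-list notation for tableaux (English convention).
P = [[1, 3, 4, 6], [2, 7], [5]], Q = [[1, 2, 6, 7], [3, 4], [5]]

Insert each entry of the permutation into P by Schensted row insertion, recording in Q the position of each new cell.

Insert 5: appended to row 1. P = [[5]].
Insert 7: appended to row 1. P = [[5, 7]].
Insert 2: 2 bumps 5 from row 1; 5 starts row 2. P = [[2, 7], [5]].
Insert 3: 3 bumps 7 from row 1; 7 appends to row 2. P = [[2, 3], [5, 7]].
Insert 1: 1 bumps 2 from row 1; 2 bumps 5 from row 2; 5 starts row 3. P = [[1, 3], [2, 7], [5]].
Insert 4: appended to row 1. P = [[1, 3, 4], [2, 7], [5]].
Insert 6: appended to row 1. P = [[1, 3, 4, 6], [2, 7], [5]].

So P = [[1, 3, 4, 6], [2, 7], [5]], Q = [[1, 2, 6, 7], [3, 4], [5]].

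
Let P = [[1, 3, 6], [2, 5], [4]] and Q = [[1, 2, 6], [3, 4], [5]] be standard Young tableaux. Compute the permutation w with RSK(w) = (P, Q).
4 5 2 3 1 6

Reverse RSK: for i = n, n-1, ..., 1, locate i in Q, remove the corresponding corner cell from P, and reverse-bump its entry up through P; the value ejected from row 1 is w(i).

So w = 4 5 2 3 1 6.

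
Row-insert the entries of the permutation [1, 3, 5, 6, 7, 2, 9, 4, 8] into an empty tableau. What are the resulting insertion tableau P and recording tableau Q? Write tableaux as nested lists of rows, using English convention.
Insert each entry of the permutation into P by Schensted row insertion, recording in Q the position of each new cell.

Insert 1: appended to row 1. P = [[1]].
Insert 3: appended to row 1. P = [[1, 3]].
Insert 5: appended to row 1. P = [[1, 3, 5]].
Insert 6: appended to row 1. P = [[1, 3, 5, 6]].
Insert 7: appended to row 1. P = [[1, 3, 5, 6, 7]].
Insert 2: 2 bumps 3 from row 1; 3 starts row 2. P = [[1, 2, 5, 6, 7], [3]].
Insert 9: appended to row 1. P = [[1, 2, 5, 6, 7, 9], [3]].
Insert 4: 4 bumps 5 from row 1; 5 appends to row 2. P = [[1, 2, 4, 6, 7, 9], [3, 5]].
Insert 8: 8 bumps 9 from row 1; 9 appends to row 2. P = [[1, 2, 4, 6, 7, 8], [3, 5, 9]].

So P = [[1, 2, 4, 6, 7, 8], [3, 5, 9]], Q = [[1, 2, 3, 4, 5, 7], [6, 8, 9]].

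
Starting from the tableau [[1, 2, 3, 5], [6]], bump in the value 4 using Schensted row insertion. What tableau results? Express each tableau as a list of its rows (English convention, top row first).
[[1, 2, 3, 4], [5], [6]]

In row 1, 4 replaces 5 (the leftmost entry greater than 4); 5 is bumped to row 2. In row 2, 5 replaces 6 (the leftmost entry greater than 5); 6 is bumped to row 3. 6 starts a new row 3. The new tableau is [[1, 2, 3, 4], [5], [6]].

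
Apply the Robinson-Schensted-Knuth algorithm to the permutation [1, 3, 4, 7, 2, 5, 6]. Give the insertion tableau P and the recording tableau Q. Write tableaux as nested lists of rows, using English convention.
Insert each entry of the permutation into P by Schensted row insertion, recording in Q the position of each new cell.

After inserting 1: P = [[1]].
After inserting 3: P = [[1, 3]].
After inserting 4: P = [[1, 3, 4]].
After inserting 7: P = [[1, 3, 4, 7]].
After inserting 2: P = [[1, 2, 4, 7], [3]].
After inserting 5: P = [[1, 2, 4, 5], [3, 7]].
After inserting 6: P = [[1, 2, 4, 5, 6], [3, 7]].

So P = [[1, 2, 4, 5, 6], [3, 7]], Q = [[1, 2, 3, 4, 7], [5, 6]].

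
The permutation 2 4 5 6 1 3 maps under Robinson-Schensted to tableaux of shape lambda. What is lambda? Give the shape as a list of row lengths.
[4, 2]

Row-insert each entry into an empty tableau.

After inserting 2: P = [[2]].
After inserting 4: P = [[2, 4]].
After inserting 5: P = [[2, 4, 5]].
After inserting 6: P = [[2, 4, 5, 6]].
After inserting 1: P = [[1, 4, 5, 6], [2]].
After inserting 3: P = [[1, 3, 5, 6], [2, 4]].

The final insertion tableau P = [[1, 3, 5, 6], [2, 4]] has shape [4, 2].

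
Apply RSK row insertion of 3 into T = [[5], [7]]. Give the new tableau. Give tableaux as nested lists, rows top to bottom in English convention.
[[3], [5], [7]]

In row 1, 3 replaces 5 (the leftmost entry greater than 3); 5 is bumped to row 2. In row 2, 5 replaces 7 (the leftmost entry greater than 5); 7 is bumped to row 3. 7 starts a new row 3. The new tableau is [[3], [5], [7]].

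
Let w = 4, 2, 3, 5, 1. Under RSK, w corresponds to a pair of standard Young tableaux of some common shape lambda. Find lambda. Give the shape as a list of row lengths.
[3, 1, 1]

Row-insert each entry into an empty tableau.

After inserting 4: P = [[4]].
After inserting 2: P = [[2], [4]].
After inserting 3: P = [[2, 3], [4]].
After inserting 5: P = [[2, 3, 5], [4]].
After inserting 1: P = [[1, 3, 5], [2], [4]].

The final insertion tableau P = [[1, 3, 5], [2], [4]] has shape [3, 1, 1].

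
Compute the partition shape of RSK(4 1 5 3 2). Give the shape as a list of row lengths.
[2, 2, 1]

Row-insert each entry into an empty tableau.

After inserting 4: P = [[4]].
After inserting 1: P = [[1], [4]].
After inserting 5: P = [[1, 5], [4]].
After inserting 3: P = [[1, 3], [4, 5]].
After inserting 2: P = [[1, 2], [3, 5], [4]].

The final insertion tableau P = [[1, 2], [3, 5], [4]] has shape [2, 2, 1].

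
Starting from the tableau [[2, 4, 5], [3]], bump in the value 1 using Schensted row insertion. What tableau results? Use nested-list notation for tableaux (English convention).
In row 1, 1 replaces 2 (the leftmost entry greater than 1); 2 is bumped to row 2. In row 2, 2 replaces 3 (the leftmost entry greater than 2); 3 is bumped to row 3. 3 starts a new row 3. The new tableau is [[1, 4, 5], [2], [3]].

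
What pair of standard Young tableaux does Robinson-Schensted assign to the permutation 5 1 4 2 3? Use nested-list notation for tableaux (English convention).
Insert each entry of the permutation into P by Schensted row insertion, recording in Q the position of each new cell.

After inserting 5: P = [[5]].
After inserting 1: P = [[1], [5]].
After inserting 4: P = [[1, 4], [5]].
After inserting 2: P = [[1, 2], [4], [5]].
After inserting 3: P = [[1, 2, 3], [4], [5]].

So P = [[1, 2, 3], [4], [5]], Q = [[1, 3, 5], [2], [4]].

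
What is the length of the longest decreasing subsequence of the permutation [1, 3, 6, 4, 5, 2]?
3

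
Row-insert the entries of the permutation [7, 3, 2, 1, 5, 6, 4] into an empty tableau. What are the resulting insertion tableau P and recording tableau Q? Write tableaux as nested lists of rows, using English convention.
P = [[1, 4, 6], [2, 5], [3], [7]], Q = [[1, 5, 6], [2, 7], [3], [4]]

Insert each entry of the permutation into P by Schensted row insertion, recording in Q the position of each new cell.

Insert 7: appended to row 1. P = [[7]], Q = [[1]].
Insert 3: 3 bumps 7 from row 1; 7 starts row 2. P = [[3], [7]], Q = [[1], [2]].
Insert 2: 2 bumps 3 from row 1; 3 bumps 7 from row 2; 7 starts row 3. P = [[2], [3], [7]], Q = [[1], [2], [3]].
Insert 1: 1 bumps 2 from row 1; 2 bumps 3 from row 2; 3 bumps 7 from row 3; 7 starts row 4. P = [[1], [2], [3], [7]], Q = [[1], [2], [3], [4]].
Insert 5: appended to row 1. P = [[1, 5], [2], [3], [7]], Q = [[1, 5], [2], [3], [4]].
Insert 6: appended to row 1. P = [[1, 5, 6], [2], [3], [7]], Q = [[1, 5, 6], [2], [3], [4]].
Insert 4: 4 bumps 5 from row 1; 5 appends to row 2. P = [[1, 4, 6], [2, 5], [3], [7]], Q = [[1, 5, 6], [2, 7], [3], [4]].

So P = [[1, 4, 6], [2, 5], [3], [7]], Q = [[1, 5, 6], [2, 7], [3], [4]].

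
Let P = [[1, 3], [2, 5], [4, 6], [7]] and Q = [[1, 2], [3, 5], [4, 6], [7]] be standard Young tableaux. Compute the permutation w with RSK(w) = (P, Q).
Reverse RSK: for i = n, n-1, ..., 1, locate i in Q, remove the corresponding corner cell from P, and reverse-bump its entry up through P; the value ejected from row 1 is w(i).

So w = 4 7 2 1 6 5 3.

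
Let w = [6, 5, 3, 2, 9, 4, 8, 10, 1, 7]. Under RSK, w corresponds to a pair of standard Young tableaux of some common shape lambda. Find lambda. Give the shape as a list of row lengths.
[4, 2, 2, 1, 1]

Row-insert each entry into an empty tableau.

After inserting 6: P = [[6]].
After inserting 5: P = [[5], [6]].
After inserting 3: P = [[3], [5], [6]].
After inserting 2: P = [[2], [3], [5], [6]].
After inserting 9: P = [[2, 9], [3], [5], [6]].
After inserting 4: P = [[2, 4], [3, 9], [5], [6]].
After inserting 8: P = [[2, 4, 8], [3, 9], [5], [6]].
After inserting 10: P = [[2, 4, 8, 10], [3, 9], [5], [6]].
After inserting 1: P = [[1, 4, 8, 10], [2, 9], [3], [5], [6]].
After inserting 7: P = [[1, 4, 7, 10], [2, 8], [3, 9], [5], [6]].

The final insertion tableau P = [[1, 4, 7, 10], [2, 8], [3, 9], [5], [6]] has shape [4, 2, 2, 1, 1].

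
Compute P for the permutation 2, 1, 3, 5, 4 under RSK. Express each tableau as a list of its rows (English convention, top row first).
Insert 2: appended to row 1. P = [[2]].
Insert 1: 1 bumps 2 from row 1; 2 starts row 2. P = [[1], [2]].
Insert 3: appended to row 1. P = [[1, 3], [2]].
Insert 5: appended to row 1. P = [[1, 3, 5], [2]].
Insert 4: 4 bumps 5 from row 1; 5 appends to row 2. P = [[1, 3, 4], [2, 5]].

So P = [[1, 3, 4], [2, 5]].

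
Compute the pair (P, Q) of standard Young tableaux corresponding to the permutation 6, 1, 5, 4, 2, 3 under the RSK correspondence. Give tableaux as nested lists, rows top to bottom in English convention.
P = [[1, 2, 3], [4], [5], [6]], Q = [[1, 3, 6], [2], [4], [5]]

Insert each entry of the permutation into P by Schensted row insertion, recording in Q the position of each new cell.

Insert 6: appended to row 1. P = [[6]].
Insert 1: 1 bumps 6 from row 1; 6 starts row 2. P = [[1], [6]].
Insert 5: appended to row 1. P = [[1, 5], [6]].
Insert 4: 4 bumps 5 from row 1; 5 bumps 6 from row 2; 6 starts row 3. P = [[1, 4], [5], [6]].
Insert 2: 2 bumps 4 from row 1; 4 bumps 5 from row 2; 5 bumps 6 from row 3; 6 starts row 4. P = [[1, 2], [4], [5], [6]].
Insert 3: appended to row 1. P = [[1, 2, 3], [4], [5], [6]].

So P = [[1, 2, 3], [4], [5], [6]], Q = [[1, 3, 6], [2], [4], [5]].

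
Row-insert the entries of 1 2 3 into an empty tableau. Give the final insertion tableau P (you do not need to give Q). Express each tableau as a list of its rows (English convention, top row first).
Insert 1: appended to row 1. P = [[1]].
Insert 2: appended to row 1. P = [[1, 2]].
Insert 3: appended to row 1. P = [[1, 2, 3]].

So P = [[1, 2, 3]].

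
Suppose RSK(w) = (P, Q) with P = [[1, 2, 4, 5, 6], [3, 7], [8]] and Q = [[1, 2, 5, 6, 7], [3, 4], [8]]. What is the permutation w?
3 8 1 2 4 5 7 6

Reverse the RSK construction: for i from n down to 1, find the cell of Q containing i, remove the entry at that cell from P, and reverse-bump it up through P; the value ejected from row 1 is w(i).

Step i=8: Q has 8 at row 3, column 1; remove 8 from row 3 of P and reverse-bump: 8 enters row 2 and ejects 7; 7 enters row 1 and ejects 6. So w(8) = 6. P is now [[1, 2, 4, 5, 7], [3, 8]].
Step i=7: Q has 7 at row 1, column 5; remove that cell from P, ejecting 7. So w(7) = 7. P is now [[1, 2, 4, 5], [3, 8]].
Step i=6: Q has 6 at row 1, column 4; remove that cell from P, ejecting 5. So w(6) = 5. P is now [[1, 2, 4], [3, 8]].
Step i=5: Q has 5 at row 1, column 3; remove that cell from P, ejecting 4. So w(5) = 4. P is now [[1, 2], [3, 8]].
Step i=4: Q has 4 at row 2, column 2; remove 8 from row 2 of P and reverse-bump: 8 enters row 1 and ejects 2. So w(4) = 2. P is now [[1, 8], [3]].
Step i=3: Q has 3 at row 2, column 1; remove 3 from row 2 of P and reverse-bump: 3 enters row 1 and ejects 1. So w(3) = 1. P is now [[3, 8]].
Step i=2: Q has 2 at row 1, column 2; remove that cell from P, ejecting 8. So w(2) = 8. P is now [[3]].
Step i=1: Q has 1 at row 1, column 1; remove that cell from P, ejecting 3. So w(1) = 3. P is now [].

So w = 3 8 1 2 4 5 7 6.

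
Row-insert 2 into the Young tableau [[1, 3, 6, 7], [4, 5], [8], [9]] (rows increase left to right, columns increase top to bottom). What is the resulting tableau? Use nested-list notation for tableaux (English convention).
[[1, 2, 6, 7], [3, 5], [4], [8], [9]]

In row 1, 2 replaces 3 (the leftmost entry greater than 2); 3 is bumped to row 2. In row 2, 3 replaces 4 (the leftmost entry greater than 3); 4 is bumped to row 3. In row 3, 4 replaces 8 (the leftmost entry greater than 4); 8 is bumped to row 4. In row 4, 8 replaces 9 (the leftmost entry greater than 8); 9 is bumped to row 5. 9 starts a new row 5. The new tableau is [[1, 2, 6, 7], [3, 5], [4], [8], [9]].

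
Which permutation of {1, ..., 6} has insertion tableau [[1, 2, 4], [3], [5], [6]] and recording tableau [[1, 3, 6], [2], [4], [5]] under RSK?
6 1 5 3 2 4

Reverse the RSK construction: for i from n down to 1, find the cell of Q containing i, remove the entry at that cell from P, and reverse-bump it up through P; the value ejected from row 1 is w(i).

Step i=6: Q has 6 at row 1, column 3; remove that cell from P, ejecting 4. So w(6) = 4. P is now [[1, 2], [3], [5], [6]].
Step i=5: Q has 5 at row 4, column 1; remove 6 from row 4 of P and reverse-bump: 6 enters row 3 and ejects 5; 5 enters row 2 and ejects 3; 3 enters row 1 and ejects 2. So w(5) = 2. P is now [[1, 3], [5], [6]].
Step i=4: Q has 4 at row 3, column 1; remove 6 from row 3 of P and reverse-bump: 6 enters row 2 and ejects 5; 5 enters row 1 and ejects 3. So w(4) = 3. P is now [[1, 5], [6]].
Step i=3: Q has 3 at row 1, column 2; remove that cell from P, ejecting 5. So w(3) = 5. P is now [[1], [6]].
Step i=2: Q has 2 at row 2, column 1; remove 6 from row 2 of P and reverse-bump: 6 enters row 1 and ejects 1. So w(2) = 1. P is now [[6]].
Step i=1: Q has 1 at row 1, column 1; remove that cell from P, ejecting 6. So w(1) = 6. P is now [].

So w = 6 1 5 3 2 4.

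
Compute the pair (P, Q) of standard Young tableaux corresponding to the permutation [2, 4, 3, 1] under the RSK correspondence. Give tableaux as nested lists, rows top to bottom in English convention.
Insert each entry of the permutation into P by Schensted row insertion, recording in Q the position of each new cell.

Insert 2: appended to row 1. P = [[2]], Q = [[1]].
Insert 4: appended to row 1. P = [[2, 4]], Q = [[1, 2]].
Insert 3: 3 bumps 4 from row 1; 4 starts row 2. P = [[2, 3], [4]], Q = [[1, 2], [3]].
Insert 1: 1 bumps 2 from row 1; 2 bumps 4 from row 2; 4 starts row 3. P = [[1, 3], [2], [4]], Q = [[1, 2], [3], [4]].

So P = [[1, 3], [2], [4]], Q = [[1, 2], [3], [4]].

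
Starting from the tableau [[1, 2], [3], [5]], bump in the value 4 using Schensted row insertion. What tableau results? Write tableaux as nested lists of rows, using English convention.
[[1, 2, 4], [3], [5]]

4 is larger than every entry of row 1, so it is appended to row 1. The new tableau is [[1, 2, 4], [3], [5]].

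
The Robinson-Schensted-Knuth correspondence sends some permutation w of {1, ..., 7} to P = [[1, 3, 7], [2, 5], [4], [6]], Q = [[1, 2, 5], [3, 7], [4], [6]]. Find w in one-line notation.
Reverse the RSK construction: for i from n down to 1, find the cell of Q containing i, remove the entry at that cell from P, and reverse-bump it up through P; the value ejected from row 1 is w(i).

Step i=7: Q has 7 at row 2, column 2; remove 5 from row 2 of P and reverse-bump: 5 enters row 1 and ejects 3. So w(7) = 3. P is now [[1, 5, 7], [2], [4], [6]].
Step i=6: Q has 6 at row 4, column 1; remove 6 from row 4 of P and reverse-bump: 6 enters row 3 and ejects 4; 4 enters row 2 and ejects 2; 2 enters row 1 and ejects 1. So w(6) = 1. P is now [[2, 5, 7], [4], [6]].
Step i=5: Q has 5 at row 1, column 3; remove that cell from P, ejecting 7. So w(5) = 7. P is now [[2, 5], [4], [6]].
Step i=4: Q has 4 at row 3, column 1; remove 6 from row 3 of P and reverse-bump: 6 enters row 2 and ejects 4; 4 enters row 1 and ejects 2. So w(4) = 2. P is now [[4, 5], [6]].
Step i=3: Q has 3 at row 2, column 1; remove 6 from row 2 of P and reverse-bump: 6 enters row 1 and ejects 5. So w(3) = 5. P is now [[4, 6]].
Step i=2: Q has 2 at row 1, column 2; remove that cell from P, ejecting 6. So w(2) = 6. P is now [[4]].
Step i=1: Q has 1 at row 1, column 1; remove that cell from P, ejecting 4. So w(1) = 4. P is now [].

So w = 4 6 5 2 7 1 3.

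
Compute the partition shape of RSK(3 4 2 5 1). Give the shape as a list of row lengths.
Row-insert each entry into an empty tableau.

After inserting 3: P = [[3]].
After inserting 4: P = [[3, 4]].
After inserting 2: P = [[2, 4], [3]].
After inserting 5: P = [[2, 4, 5], [3]].
After inserting 1: P = [[1, 4, 5], [2], [3]].

The final insertion tableau P = [[1, 4, 5], [2], [3]] has shape [3, 1, 1].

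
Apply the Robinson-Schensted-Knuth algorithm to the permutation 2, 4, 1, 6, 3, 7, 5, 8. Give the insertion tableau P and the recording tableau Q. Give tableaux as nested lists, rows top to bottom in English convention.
Insert each entry of the permutation into P by Schensted row insertion, recording in Q the position of each new cell.

Insert 2: appended to row 1. P = [[2]].
Insert 4: appended to row 1. P = [[2, 4]].
Insert 1: 1 bumps 2 from row 1; 2 starts row 2. P = [[1, 4], [2]].
Insert 6: appended to row 1. P = [[1, 4, 6], [2]].
Insert 3: 3 bumps 4 from row 1; 4 appends to row 2. P = [[1, 3, 6], [2, 4]].
Insert 7: appended to row 1. P = [[1, 3, 6, 7], [2, 4]].
Insert 5: 5 bumps 6 from row 1; 6 appends to row 2. P = [[1, 3, 5, 7], [2, 4, 6]].
Insert 8: appended to row 1. P = [[1, 3, 5, 7, 8], [2, 4, 6]].

So P = [[1, 3, 5, 7, 8], [2, 4, 6]], Q = [[1, 2, 4, 6, 8], [3, 5, 7]].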